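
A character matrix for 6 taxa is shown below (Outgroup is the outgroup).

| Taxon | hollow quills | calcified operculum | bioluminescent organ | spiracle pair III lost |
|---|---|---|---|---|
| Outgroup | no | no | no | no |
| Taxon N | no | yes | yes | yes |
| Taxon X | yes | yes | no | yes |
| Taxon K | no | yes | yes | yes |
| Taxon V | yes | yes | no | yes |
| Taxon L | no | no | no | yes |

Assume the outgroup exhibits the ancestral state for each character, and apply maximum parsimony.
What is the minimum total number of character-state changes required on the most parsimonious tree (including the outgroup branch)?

The outgroup has state 'no' for every character, so 'yes' is the derived state throughout.
Only Taxon V and Taxon X show the derived state 'yes' for hollow quills, supporting them as a clade.
calcified operculum: derived state 'yes' in Taxon K, Taxon N, Taxon V, and Taxon X only — synapomorphy for {Taxon K, Taxon N, Taxon V, Taxon X}.
bioluminescent organ (derived state 'yes') is shared by Taxon K and Taxon N — a synapomorphy uniting that clade.
All ingroup taxa share the derived state 'yes' for spiracle pair III lost; it defines the ingroup but does not resolve relationships within it.
Most parsimonious ingroup topology: (((Taxon N,Taxon K),(Taxon X,Taxon V)),Taxon L).
Changes per character on this tree: hollow quills: 1; calcified operculum: 1; bioluminescent organ: 1; spiracle pair III lost: 1.
Total = 4.

4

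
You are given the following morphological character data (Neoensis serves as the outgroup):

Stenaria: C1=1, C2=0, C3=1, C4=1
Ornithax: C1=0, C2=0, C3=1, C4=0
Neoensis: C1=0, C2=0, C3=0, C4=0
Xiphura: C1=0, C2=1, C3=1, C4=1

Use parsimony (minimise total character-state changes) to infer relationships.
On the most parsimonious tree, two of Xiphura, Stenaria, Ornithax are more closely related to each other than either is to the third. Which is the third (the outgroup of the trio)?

The outgroup has state '0' for every character, so '1' is the derived state throughout.
C1 (derived state '1') is unique to Stenaria (autapomorphy; uninformative for grouping).
C2: derived state '1' in Xiphura only — an autapomorphy, so it tells us nothing about relationships among taxa.
C3 (derived state '1') is shared by all ingroup taxa — unites the whole ingroup.
C4: derived state '1' in Stenaria and Xiphura only — synapomorphy for {Stenaria, Xiphura}.
Most parsimonious ingroup topology: (Ornithax,(Xiphura,Stenaria)).
Xiphura and Stenaria share a more recent common ancestor with each other than either does with Ornithax, so Ornithax is the least closely related of the three.

Ornithax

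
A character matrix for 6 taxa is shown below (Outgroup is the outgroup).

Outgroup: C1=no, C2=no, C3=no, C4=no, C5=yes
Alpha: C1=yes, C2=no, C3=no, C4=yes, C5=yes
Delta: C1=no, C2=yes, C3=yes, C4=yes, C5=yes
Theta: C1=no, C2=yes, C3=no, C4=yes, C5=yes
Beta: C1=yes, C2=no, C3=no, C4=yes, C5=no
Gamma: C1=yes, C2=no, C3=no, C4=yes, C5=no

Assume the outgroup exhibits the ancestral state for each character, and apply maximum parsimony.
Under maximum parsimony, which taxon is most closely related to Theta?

Character polarity is set by the outgroup: the derived state is whichever differs from the outgroup's state, so for C5 the derived state is 'no', and for the remaining characters it is 'yes'.
C1 (derived state 'yes') is shared by Alpha, Beta, and Gamma — a synapomorphy uniting that clade.
C2: derived state 'yes' in Delta and Theta only — synapomorphy for {Delta, Theta}.
C3 (derived state 'yes') is unique to Delta (autapomorphy; uninformative for grouping).
C4 (derived state 'yes') is shared by all ingroup taxa — unites the whole ingroup.
C5 (derived state 'no') is shared by Beta and Gamma — a synapomorphy uniting that clade.
Most parsimonious ingroup topology: ((Alpha,(Beta,Gamma)),(Delta,Theta)).
Theta and Delta form a cherry on this tree, so they are sister taxa.

Delta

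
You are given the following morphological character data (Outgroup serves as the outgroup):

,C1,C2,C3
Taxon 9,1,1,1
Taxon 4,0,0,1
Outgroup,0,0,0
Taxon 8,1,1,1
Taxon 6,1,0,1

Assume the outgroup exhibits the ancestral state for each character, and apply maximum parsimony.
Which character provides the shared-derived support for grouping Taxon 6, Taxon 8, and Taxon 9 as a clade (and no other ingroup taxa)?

The outgroup has state '0' for every character, so '1' is the derived state throughout.
C1 (derived state '1') is shared by Taxon 6, Taxon 8, and Taxon 9 — a synapomorphy uniting that clade.
C2 (derived state '1') is shared by Taxon 8 and Taxon 9 — a synapomorphy uniting that clade.
C3 (derived state '1') is shared by all ingroup taxa — unites the whole ingroup.
Most parsimonious ingroup topology: (((Taxon 9,Taxon 8),Taxon 6),Taxon 4).
The clade {Taxon 6, Taxon 8, Taxon 9} is supported by C1: its derived state '1' occurs in exactly those taxa and in no other taxon (including the outgroup).

C1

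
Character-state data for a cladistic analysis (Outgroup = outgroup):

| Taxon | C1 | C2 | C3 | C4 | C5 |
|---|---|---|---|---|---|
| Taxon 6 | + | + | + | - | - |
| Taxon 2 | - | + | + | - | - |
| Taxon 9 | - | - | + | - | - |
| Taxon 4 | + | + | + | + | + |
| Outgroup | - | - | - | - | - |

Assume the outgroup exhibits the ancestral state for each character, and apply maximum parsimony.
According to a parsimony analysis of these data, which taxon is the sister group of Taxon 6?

Taxon 4

The outgroup has state '-' for every character, so '+' is the derived state throughout.
C1 (derived state '+') is shared by Taxon 4 and Taxon 6 — a synapomorphy uniting that clade.
Only Taxon 2, Taxon 4, and Taxon 6 show the derived state '+' for C2, supporting them as a clade.
All ingroup taxa share the derived state '+' for C3; it defines the ingroup but does not resolve relationships within it.
C4 (derived state '+') is unique to Taxon 4 (autapomorphy; uninformative for grouping).
C5: derived state '+' in Taxon 4 only — an autapomorphy, so it tells us nothing about relationships among taxa.
Most parsimonious ingroup topology: (((Taxon 4,Taxon 6),Taxon 2),Taxon 9).
Taxon 6 and Taxon 4 form a cherry on this tree, so they are sister taxa.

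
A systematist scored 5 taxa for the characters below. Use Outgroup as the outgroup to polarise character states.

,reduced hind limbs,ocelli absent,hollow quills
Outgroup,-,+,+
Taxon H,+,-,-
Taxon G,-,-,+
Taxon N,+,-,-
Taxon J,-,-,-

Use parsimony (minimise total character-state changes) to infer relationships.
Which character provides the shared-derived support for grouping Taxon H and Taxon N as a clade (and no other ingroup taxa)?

reduced hind limbs

Character polarity is set by the outgroup: the derived state is whichever differs from the outgroup's state, so for ocelli absent, hollow quills the derived state is '-', and for the remaining characters it is '+'.
reduced hind limbs (derived state '+') is shared by Taxon H and Taxon N — a synapomorphy uniting that clade.
All ingroup taxa share the derived state '-' for ocelli absent; it defines the ingroup but does not resolve relationships within it.
Only Taxon H, Taxon J, and Taxon N show the derived state '-' for hollow quills, supporting them as a clade.
Most parsimonious ingroup topology: (((Taxon H,Taxon N),Taxon J),Taxon G).
The clade {Taxon H, Taxon N} is supported by reduced hind limbs: its derived state '+' occurs in exactly those taxa and in no other taxon (including the outgroup).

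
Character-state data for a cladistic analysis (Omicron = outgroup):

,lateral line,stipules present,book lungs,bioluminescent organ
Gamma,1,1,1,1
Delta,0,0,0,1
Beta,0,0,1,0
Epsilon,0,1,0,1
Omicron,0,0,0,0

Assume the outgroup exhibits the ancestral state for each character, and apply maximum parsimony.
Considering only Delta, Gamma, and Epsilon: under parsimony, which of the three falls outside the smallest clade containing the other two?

Delta

The outgroup has state '0' for every character, so '1' is the derived state throughout.
lateral line: derived state '1' in Gamma only — an autapomorphy, so it tells us nothing about relationships among taxa.
stipules present (derived state '1') is shared by Epsilon and Gamma — a synapomorphy uniting that clade.
book lungs (state '1') occurs in Beta and Gamma but conflicts with the nesting implied by the other characters — most parsimoniously interpreted as homoplasy.
Only Delta, Epsilon, and Gamma show the derived state '1' for bioluminescent organ, supporting them as a clade.
Most parsimonious ingroup topology: (((Gamma,Epsilon),Delta),Beta).
Epsilon and Gamma share a more recent common ancestor with each other than either does with Delta, so Delta is the least closely related of the three.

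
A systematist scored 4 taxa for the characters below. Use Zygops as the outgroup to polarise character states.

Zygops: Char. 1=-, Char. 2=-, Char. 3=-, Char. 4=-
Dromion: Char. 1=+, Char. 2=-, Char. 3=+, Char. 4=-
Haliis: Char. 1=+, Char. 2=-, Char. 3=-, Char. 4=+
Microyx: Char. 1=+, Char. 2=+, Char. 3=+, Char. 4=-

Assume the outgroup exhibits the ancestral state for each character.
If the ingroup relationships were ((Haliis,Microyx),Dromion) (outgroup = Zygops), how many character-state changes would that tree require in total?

5

Map each character onto ((Haliis,Microyx),Dromion) (rooted by Zygops) and count the minimum state changes it requires (Fitch parsimony):
Char. 1: 1; Char. 2: 1; Char. 3: 2; Char. 4: 1.
Total tree length = 5.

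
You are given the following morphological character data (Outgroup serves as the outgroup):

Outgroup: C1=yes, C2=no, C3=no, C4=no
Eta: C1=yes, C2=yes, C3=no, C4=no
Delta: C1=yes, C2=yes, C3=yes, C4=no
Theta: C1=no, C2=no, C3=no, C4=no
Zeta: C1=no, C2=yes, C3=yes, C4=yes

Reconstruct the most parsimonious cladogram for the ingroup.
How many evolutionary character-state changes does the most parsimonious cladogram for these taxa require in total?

Character polarity is set by the outgroup: the derived state is whichever differs from the outgroup's state, so for C1 the derived state is 'no', and for the remaining characters it is 'yes'.
C1 (state 'no') occurs in Theta and Zeta but conflicts with the nesting implied by the other characters — most parsimoniously interpreted as homoplasy.
C2: derived state 'yes' in Delta, Eta, and Zeta only — synapomorphy for {Delta, Eta, Zeta}.
C3: derived state 'yes' in Delta and Zeta only — synapomorphy for {Delta, Zeta}.
C4: derived state 'yes' in Zeta only — an autapomorphy, so it tells us nothing about relationships among taxa.
Most parsimonious ingroup topology: ((Eta,(Delta,Zeta)),Theta).
Changes per character on this tree: C1: 2; C2: 1; C3: 1; C4: 1.
Total = 5.

5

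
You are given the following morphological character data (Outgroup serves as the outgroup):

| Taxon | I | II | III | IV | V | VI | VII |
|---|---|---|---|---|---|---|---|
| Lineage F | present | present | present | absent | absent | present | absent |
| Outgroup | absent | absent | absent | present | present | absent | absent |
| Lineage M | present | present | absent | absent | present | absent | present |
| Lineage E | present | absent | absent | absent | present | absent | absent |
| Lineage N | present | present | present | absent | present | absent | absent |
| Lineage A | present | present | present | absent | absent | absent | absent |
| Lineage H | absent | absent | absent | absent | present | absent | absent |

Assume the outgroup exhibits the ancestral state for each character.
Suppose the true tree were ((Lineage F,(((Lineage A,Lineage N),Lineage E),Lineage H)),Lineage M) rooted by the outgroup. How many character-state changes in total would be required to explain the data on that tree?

Map each character onto ((Lineage F,(((Lineage A,Lineage N),Lineage E),Lineage H)),Lineage M) (rooted by Outgroup) and count the minimum state changes it requires (Fitch parsimony):
I: 2; II: 3; III: 2; IV: 1; V: 2; VI: 1; VII: 1.
Total tree length = 12.

12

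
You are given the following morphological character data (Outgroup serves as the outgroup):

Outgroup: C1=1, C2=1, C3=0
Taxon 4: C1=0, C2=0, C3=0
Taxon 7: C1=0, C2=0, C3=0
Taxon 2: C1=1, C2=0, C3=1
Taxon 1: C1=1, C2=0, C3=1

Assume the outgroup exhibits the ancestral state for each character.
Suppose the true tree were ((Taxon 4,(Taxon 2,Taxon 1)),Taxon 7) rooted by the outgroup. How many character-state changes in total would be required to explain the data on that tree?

Map each character onto ((Taxon 4,(Taxon 2,Taxon 1)),Taxon 7) (rooted by Outgroup) and count the minimum state changes it requires (Fitch parsimony):
C1: 2; C2: 1; C3: 1.
Total tree length = 4.

4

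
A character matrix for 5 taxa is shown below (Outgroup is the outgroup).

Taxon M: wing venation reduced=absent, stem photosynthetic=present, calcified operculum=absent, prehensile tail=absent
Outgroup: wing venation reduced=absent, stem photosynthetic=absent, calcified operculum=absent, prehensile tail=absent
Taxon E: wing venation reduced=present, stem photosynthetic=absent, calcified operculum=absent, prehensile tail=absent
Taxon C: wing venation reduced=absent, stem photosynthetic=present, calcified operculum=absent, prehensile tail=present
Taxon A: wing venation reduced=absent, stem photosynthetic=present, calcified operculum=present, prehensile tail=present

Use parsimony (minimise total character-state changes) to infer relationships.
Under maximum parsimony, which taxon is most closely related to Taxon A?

Taxon C

The outgroup has state 'absent' for every character, so 'present' is the derived state throughout.
wing venation reduced: derived state 'present' in Taxon E only — an autapomorphy, so it tells us nothing about relationships among taxa.
stem photosynthetic (derived state 'present') is shared by Taxon A, Taxon C, and Taxon M — a synapomorphy uniting that clade.
calcified operculum: derived state 'present' in Taxon A only — an autapomorphy, so it tells us nothing about relationships among taxa.
Only Taxon A and Taxon C show the derived state 'present' for prehensile tail, supporting them as a clade.
Most parsimonious ingroup topology: (((Taxon A,Taxon C),Taxon M),Taxon E).
Taxon A and Taxon C form a cherry on this tree, so they are sister taxa.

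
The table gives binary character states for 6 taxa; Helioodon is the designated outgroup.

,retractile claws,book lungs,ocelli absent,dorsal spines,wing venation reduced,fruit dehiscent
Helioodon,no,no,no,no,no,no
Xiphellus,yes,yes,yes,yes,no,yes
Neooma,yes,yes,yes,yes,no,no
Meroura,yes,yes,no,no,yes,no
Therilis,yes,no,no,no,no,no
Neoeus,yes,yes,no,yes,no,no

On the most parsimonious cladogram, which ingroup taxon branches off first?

Therilis

The outgroup has state 'no' for every character, so 'yes' is the derived state throughout.
All ingroup taxa share the derived state 'yes' for retractile claws; it defines the ingroup but does not resolve relationships within it.
book lungs (derived state 'yes') is shared by Meroura, Neoeus, Neooma, and Xiphellus — a synapomorphy uniting that clade.
ocelli absent: derived state 'yes' in Neooma and Xiphellus only — synapomorphy for {Neooma, Xiphellus}.
dorsal spines (derived state 'yes') is shared by Neoeus, Neooma, and Xiphellus — a synapomorphy uniting that clade.
wing venation reduced (derived state 'yes') is unique to Meroura (autapomorphy; uninformative for grouping).
fruit dehiscent: derived state 'yes' in Xiphellus only — an autapomorphy, so it tells us nothing about relationships among taxa.
Most parsimonious ingroup topology: ((((Xiphellus,Neooma),Neoeus),Meroura),Therilis).
Therilis is sister to the clade containing all other ingroup taxa, so it is the earliest-diverging (most basal) ingroup lineage.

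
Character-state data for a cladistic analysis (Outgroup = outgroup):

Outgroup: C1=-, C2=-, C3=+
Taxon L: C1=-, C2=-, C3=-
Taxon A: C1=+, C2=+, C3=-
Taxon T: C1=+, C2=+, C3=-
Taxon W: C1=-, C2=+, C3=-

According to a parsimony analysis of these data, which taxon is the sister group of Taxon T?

Character polarity is set by the outgroup: the derived state is whichever differs from the outgroup's state, so for C3 the derived state is '-', and for the remaining characters it is '+'.
Only Taxon A and Taxon T show the derived state '+' for C1, supporting them as a clade.
C2 (derived state '+') is shared by Taxon A, Taxon T, and Taxon W — a synapomorphy uniting that clade.
C3 (derived state '-') is shared by all ingroup taxa — unites the whole ingroup.
Most parsimonious ingroup topology: (Taxon L,((Taxon A,Taxon T),Taxon W)).
Taxon T and Taxon A form a cherry on this tree, so they are sister taxa.

Taxon A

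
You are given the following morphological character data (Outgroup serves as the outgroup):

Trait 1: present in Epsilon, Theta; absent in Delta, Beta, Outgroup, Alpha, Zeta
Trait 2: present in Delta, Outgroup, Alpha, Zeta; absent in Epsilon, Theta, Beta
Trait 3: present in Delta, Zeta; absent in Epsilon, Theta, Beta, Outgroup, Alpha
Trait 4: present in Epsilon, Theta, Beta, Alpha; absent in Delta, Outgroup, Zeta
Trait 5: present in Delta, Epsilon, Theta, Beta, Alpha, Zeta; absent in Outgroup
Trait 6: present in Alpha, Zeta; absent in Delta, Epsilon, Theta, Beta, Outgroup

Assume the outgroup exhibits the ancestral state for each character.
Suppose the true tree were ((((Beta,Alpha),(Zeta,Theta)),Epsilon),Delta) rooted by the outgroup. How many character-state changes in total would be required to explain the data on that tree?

12

Map each character onto ((((Beta,Alpha),(Zeta,Theta)),Epsilon),Delta) (rooted by Outgroup) and count the minimum state changes it requires (Fitch parsimony):
Trait 1: 2; Trait 2: 3; Trait 3: 2; Trait 4: 2; Trait 5: 1; Trait 6: 2.
Total tree length = 12.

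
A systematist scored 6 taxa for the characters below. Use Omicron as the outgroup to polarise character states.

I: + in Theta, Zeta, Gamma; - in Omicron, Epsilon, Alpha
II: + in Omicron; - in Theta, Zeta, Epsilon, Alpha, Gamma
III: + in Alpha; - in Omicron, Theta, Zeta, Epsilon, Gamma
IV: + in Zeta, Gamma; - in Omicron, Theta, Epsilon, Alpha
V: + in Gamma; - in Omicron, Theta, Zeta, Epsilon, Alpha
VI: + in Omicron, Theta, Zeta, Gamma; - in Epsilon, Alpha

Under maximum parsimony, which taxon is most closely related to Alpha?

Epsilon

Character polarity is set by the outgroup: the derived state is whichever differs from the outgroup's state, so for II, VI the derived state is '-', and for the remaining characters it is '+'.
I: derived state '+' in Gamma, Theta, and Zeta only — synapomorphy for {Gamma, Theta, Zeta}.
All ingroup taxa share the derived state '-' for II; it defines the ingroup but does not resolve relationships within it.
III: derived state '+' in Alpha only — an autapomorphy, so it tells us nothing about relationships among taxa.
IV (derived state '+') is shared by Gamma and Zeta — a synapomorphy uniting that clade.
V: derived state '+' in Gamma only — an autapomorphy, so it tells us nothing about relationships among taxa.
VI: derived state '-' in Alpha and Epsilon only — synapomorphy for {Alpha, Epsilon}.
Most parsimonious ingroup topology: ((Theta,(Zeta,Gamma)),(Epsilon,Alpha)).
Alpha and Epsilon form a cherry on this tree, so they are sister taxa.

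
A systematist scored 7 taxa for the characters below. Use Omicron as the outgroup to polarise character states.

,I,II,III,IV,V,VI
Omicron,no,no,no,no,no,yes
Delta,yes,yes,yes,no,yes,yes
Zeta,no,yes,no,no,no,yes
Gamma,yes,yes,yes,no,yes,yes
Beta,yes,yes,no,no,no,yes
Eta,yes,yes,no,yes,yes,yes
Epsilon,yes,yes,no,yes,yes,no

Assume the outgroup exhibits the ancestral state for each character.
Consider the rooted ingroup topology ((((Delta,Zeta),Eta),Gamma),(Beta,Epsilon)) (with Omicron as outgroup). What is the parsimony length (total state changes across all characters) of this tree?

Map each character onto ((((Delta,Zeta),Eta),Gamma),(Beta,Epsilon)) (rooted by Omicron) and count the minimum state changes it requires (Fitch parsimony):
I: 2; II: 1; III: 2; IV: 2; V: 3; VI: 1.
Total tree length = 11.

11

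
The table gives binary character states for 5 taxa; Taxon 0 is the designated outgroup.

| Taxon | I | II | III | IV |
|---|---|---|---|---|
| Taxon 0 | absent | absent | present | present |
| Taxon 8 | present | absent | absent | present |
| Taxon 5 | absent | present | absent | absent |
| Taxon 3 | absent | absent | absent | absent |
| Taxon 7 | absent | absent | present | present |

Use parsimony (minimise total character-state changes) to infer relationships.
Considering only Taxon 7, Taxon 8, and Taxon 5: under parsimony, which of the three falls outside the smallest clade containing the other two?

Taxon 7

Character polarity is set by the outgroup: the derived state is whichever differs from the outgroup's state, so for III, IV the derived state is 'absent', and for the remaining characters it is 'present'.
I (derived state 'present') is unique to Taxon 8 (autapomorphy; uninformative for grouping).
II: derived state 'present' in Taxon 5 only — an autapomorphy, so it tells us nothing about relationships among taxa.
III: derived state 'absent' in Taxon 3, Taxon 5, and Taxon 8 only — synapomorphy for {Taxon 3, Taxon 5, Taxon 8}.
Only Taxon 3 and Taxon 5 show the derived state 'absent' for IV, supporting them as a clade.
Most parsimonious ingroup topology: ((Taxon 8,(Taxon 5,Taxon 3)),Taxon 7).
Taxon 5 and Taxon 8 share a more recent common ancestor with each other than either does with Taxon 7, so Taxon 7 is the least closely related of the three.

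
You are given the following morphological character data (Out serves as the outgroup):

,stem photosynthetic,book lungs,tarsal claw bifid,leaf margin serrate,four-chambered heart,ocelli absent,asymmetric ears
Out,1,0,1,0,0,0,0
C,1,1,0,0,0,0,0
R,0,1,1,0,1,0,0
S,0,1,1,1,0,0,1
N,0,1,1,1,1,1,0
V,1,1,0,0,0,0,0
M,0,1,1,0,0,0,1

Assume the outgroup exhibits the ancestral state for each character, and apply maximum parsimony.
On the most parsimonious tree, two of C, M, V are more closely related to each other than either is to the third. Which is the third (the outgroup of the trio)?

Character polarity is set by the outgroup: the derived state is whichever differs from the outgroup's state, so for stem photosynthetic, tarsal claw bifid the derived state is '0', and for the remaining characters it is '1'.
stem photosynthetic: derived state '0' in M, N, R, and S only — synapomorphy for {M, N, R, S}.
book lungs (derived state '1') is shared by all ingroup taxa — unites the whole ingroup.
tarsal claw bifid: derived state '0' in C and V only — synapomorphy for {C, V}.
leaf margin serrate (state '1') occurs in N and S but conflicts with the nesting implied by the other characters — most parsimoniously interpreted as homoplasy.
four-chambered heart (derived state '1') is shared by N and R — a synapomorphy uniting that clade.
ocelli absent (derived state '1') is unique to N (autapomorphy; uninformative for grouping).
Only M and S show the derived state '1' for asymmetric ears, supporting them as a clade.
Most parsimonious ingroup topology: ((C,V),((R,N),(S,M))).
V and C share a more recent common ancestor with each other than either does with M, so M is the least closely related of the three.

M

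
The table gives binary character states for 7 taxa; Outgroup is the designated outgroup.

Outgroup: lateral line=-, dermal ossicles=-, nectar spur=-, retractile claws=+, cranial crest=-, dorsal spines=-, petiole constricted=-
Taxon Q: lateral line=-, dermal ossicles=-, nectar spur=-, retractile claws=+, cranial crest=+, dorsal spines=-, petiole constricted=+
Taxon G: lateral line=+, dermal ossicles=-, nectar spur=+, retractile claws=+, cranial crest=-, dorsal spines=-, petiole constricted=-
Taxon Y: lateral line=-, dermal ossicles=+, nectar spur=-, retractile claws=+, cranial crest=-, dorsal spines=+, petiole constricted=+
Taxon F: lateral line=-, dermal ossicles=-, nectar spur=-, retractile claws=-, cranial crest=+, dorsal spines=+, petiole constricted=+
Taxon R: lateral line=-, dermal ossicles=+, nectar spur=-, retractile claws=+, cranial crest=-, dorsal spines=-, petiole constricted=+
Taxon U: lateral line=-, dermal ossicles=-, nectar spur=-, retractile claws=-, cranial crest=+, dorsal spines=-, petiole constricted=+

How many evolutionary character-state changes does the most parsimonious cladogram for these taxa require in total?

Character polarity is set by the outgroup: the derived state is whichever differs from the outgroup's state, so for retractile claws the derived state is '-', and for the remaining characters it is '+'.
lateral line (derived state '+') is unique to Taxon G (autapomorphy; uninformative for grouping).
dermal ossicles: derived state '+' in Taxon R and Taxon Y only — synapomorphy for {Taxon R, Taxon Y}.
nectar spur (derived state '+') is unique to Taxon G (autapomorphy; uninformative for grouping).
retractile claws (derived state '-') is shared by Taxon F and Taxon U — a synapomorphy uniting that clade.
Only Taxon F, Taxon Q, and Taxon U show the derived state '+' for cranial crest, supporting them as a clade.
dorsal spines (state '+') occurs in Taxon F and Taxon Y but conflicts with the nesting implied by the other characters — most parsimoniously interpreted as homoplasy.
Only Taxon F, Taxon Q, Taxon R, Taxon U, and Taxon Y show the derived state '+' for petiole constricted, supporting them as a clade.
Most parsimonious ingroup topology: (((Taxon Q,(Taxon F,Taxon U)),(Taxon Y,Taxon R)),Taxon G).
Changes per character on this tree: lateral line: 1; dermal ossicles: 1; nectar spur: 1; retractile claws: 1; cranial crest: 1; dorsal spines: 2; petiole constricted: 1.
Total = 8.

8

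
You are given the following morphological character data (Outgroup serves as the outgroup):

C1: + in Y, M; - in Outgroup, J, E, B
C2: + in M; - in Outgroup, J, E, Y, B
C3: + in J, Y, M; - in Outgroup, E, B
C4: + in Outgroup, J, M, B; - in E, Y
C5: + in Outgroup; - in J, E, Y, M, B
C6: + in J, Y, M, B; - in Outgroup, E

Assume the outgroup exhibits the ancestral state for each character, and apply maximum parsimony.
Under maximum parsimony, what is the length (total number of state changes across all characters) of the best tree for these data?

7

Character polarity is set by the outgroup: the derived state is whichever differs from the outgroup's state, so for C4, C5 the derived state is '-', and for the remaining characters it is '+'.
C1: derived state '+' in M and Y only — synapomorphy for {M, Y}.
C2: derived state '+' in M only — an autapomorphy, so it tells us nothing about relationships among taxa.
C3 (derived state '+') is shared by J, M, and Y — a synapomorphy uniting that clade.
C4 (state '-') occurs in E and Y but conflicts with the nesting implied by the other characters — most parsimoniously interpreted as homoplasy.
C5 (derived state '-') is shared by all ingroup taxa — unites the whole ingroup.
Only B, J, M, and Y show the derived state '+' for C6, supporting them as a clade.
Most parsimonious ingroup topology: (((J,(Y,M)),B),E).
Changes per character on this tree: C1: 1; C2: 1; C3: 1; C4: 2; C5: 1; C6: 1.
Total = 7.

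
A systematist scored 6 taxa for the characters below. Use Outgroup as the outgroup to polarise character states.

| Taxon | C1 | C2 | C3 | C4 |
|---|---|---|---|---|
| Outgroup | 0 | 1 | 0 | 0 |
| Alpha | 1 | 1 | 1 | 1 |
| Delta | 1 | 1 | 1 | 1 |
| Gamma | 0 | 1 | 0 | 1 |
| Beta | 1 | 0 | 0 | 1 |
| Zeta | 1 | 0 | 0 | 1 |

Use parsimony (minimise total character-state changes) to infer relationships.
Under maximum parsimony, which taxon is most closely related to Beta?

Character polarity is set by the outgroup: the derived state is whichever differs from the outgroup's state, so for C2 the derived state is '0', and for the remaining characters it is '1'.
C1: derived state '1' in Alpha, Beta, Delta, and Zeta only — synapomorphy for {Alpha, Beta, Delta, Zeta}.
C2 (derived state '0') is shared by Beta and Zeta — a synapomorphy uniting that clade.
C3: derived state '1' in Alpha and Delta only — synapomorphy for {Alpha, Delta}.
All ingroup taxa share the derived state '1' for C4; it defines the ingroup but does not resolve relationships within it.
Most parsimonious ingroup topology: (((Alpha,Delta),(Beta,Zeta)),Gamma).
Beta and Zeta form a cherry on this tree, so they are sister taxa.

Zeta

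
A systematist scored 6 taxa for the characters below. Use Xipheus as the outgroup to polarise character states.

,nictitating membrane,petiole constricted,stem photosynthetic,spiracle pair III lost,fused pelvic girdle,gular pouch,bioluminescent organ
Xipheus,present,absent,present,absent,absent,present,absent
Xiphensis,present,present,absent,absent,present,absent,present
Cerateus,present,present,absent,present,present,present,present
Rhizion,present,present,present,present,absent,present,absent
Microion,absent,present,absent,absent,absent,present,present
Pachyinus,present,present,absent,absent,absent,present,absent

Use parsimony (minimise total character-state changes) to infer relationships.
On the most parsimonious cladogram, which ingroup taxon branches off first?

Rhizion

Character polarity is set by the outgroup: the derived state is whichever differs from the outgroup's state, so for nictitating membrane, stem photosynthetic, gular pouch the derived state is 'absent', and for the remaining characters it is 'present'.
nictitating membrane: derived state 'absent' in Microion only — an autapomorphy, so it tells us nothing about relationships among taxa.
All ingroup taxa share the derived state 'present' for petiole constricted; it defines the ingroup but does not resolve relationships within it.
stem photosynthetic (derived state 'absent') is shared by Cerateus, Microion, Pachyinus, and Xiphensis — a synapomorphy uniting that clade.
spiracle pair III lost groups Cerateus and Rhizion, which is incompatible with the clades supported by the remaining characters; treating it as convergent (homoplasy) costs fewer steps than any alternative tree.
fused pelvic girdle: derived state 'present' in Cerateus and Xiphensis only — synapomorphy for {Cerateus, Xiphensis}.
gular pouch: derived state 'absent' in Xiphensis only — an autapomorphy, so it tells us nothing about relationships among taxa.
bioluminescent organ: derived state 'present' in Cerateus, Microion, and Xiphensis only — synapomorphy for {Cerateus, Microion, Xiphensis}.
Most parsimonious ingroup topology: ((((Xiphensis,Cerateus),Microion),Pachyinus),Rhizion).
Rhizion is sister to the clade containing all other ingroup taxa, so it is the earliest-diverging (most basal) ingroup lineage.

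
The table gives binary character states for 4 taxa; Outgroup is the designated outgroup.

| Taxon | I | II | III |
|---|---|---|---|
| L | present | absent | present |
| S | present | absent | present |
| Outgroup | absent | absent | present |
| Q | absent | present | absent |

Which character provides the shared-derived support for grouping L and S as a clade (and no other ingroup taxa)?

I

Character polarity is set by the outgroup: the derived state is whichever differs from the outgroup's state, so for III the derived state is 'absent', and for the remaining characters it is 'present'.
Only L and S show the derived state 'present' for I, supporting them as a clade.
II: derived state 'present' in Q only — an autapomorphy, so it tells us nothing about relationships among taxa.
III (derived state 'absent') is unique to Q (autapomorphy; uninformative for grouping).
Most parsimonious ingroup topology: ((L,S),Q).
The clade {L, S} is supported by I: its derived state 'present' occurs in exactly those taxa and in no other taxon (including the outgroup).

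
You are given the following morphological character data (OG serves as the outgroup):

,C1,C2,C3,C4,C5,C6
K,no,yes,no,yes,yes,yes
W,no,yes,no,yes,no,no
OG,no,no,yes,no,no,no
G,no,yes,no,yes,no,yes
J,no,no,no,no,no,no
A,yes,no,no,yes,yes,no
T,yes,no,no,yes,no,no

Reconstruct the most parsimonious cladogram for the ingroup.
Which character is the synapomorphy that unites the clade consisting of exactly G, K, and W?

Character polarity is set by the outgroup: the derived state is whichever differs from the outgroup's state, so for C3 the derived state is 'no', and for the remaining characters it is 'yes'.
C1: derived state 'yes' in A and T only — synapomorphy for {A, T}.
Only G, K, and W show the derived state 'yes' for C2, supporting them as a clade.
All ingroup taxa share the derived state 'no' for C3; it defines the ingroup but does not resolve relationships within it.
Only A, G, K, T, and W show the derived state 'yes' for C4, supporting them as a clade.
C5 (state 'yes') occurs in A and K but conflicts with the nesting implied by the other characters — most parsimoniously interpreted as homoplasy.
C6 (derived state 'yes') is shared by G and K — a synapomorphy uniting that clade.
Most parsimonious ingroup topology: (((A,T),((K,G),W)),J).
The clade {G, K, W} is supported by C2: its derived state 'yes' occurs in exactly those taxa and in no other taxon (including the outgroup).

C2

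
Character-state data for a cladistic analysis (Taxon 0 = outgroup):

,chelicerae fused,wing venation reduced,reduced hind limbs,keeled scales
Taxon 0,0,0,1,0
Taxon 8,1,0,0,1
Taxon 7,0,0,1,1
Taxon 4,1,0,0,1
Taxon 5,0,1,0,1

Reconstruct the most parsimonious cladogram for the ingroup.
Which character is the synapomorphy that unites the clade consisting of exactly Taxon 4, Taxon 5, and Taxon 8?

reduced hind limbs

Character polarity is set by the outgroup: the derived state is whichever differs from the outgroup's state, so for reduced hind limbs the derived state is '0', and for the remaining characters it is '1'.
Only Taxon 4 and Taxon 8 show the derived state '1' for chelicerae fused, supporting them as a clade.
wing venation reduced: derived state '1' in Taxon 5 only — an autapomorphy, so it tells us nothing about relationships among taxa.
reduced hind limbs (derived state '0') is shared by Taxon 4, Taxon 5, and Taxon 8 — a synapomorphy uniting that clade.
All ingroup taxa share the derived state '1' for keeled scales; it defines the ingroup but does not resolve relationships within it.
Most parsimonious ingroup topology: (((Taxon 8,Taxon 4),Taxon 5),Taxon 7).
The clade {Taxon 4, Taxon 5, Taxon 8} is supported by reduced hind limbs: its derived state '0' occurs in exactly those taxa and in no other taxon (including the outgroup).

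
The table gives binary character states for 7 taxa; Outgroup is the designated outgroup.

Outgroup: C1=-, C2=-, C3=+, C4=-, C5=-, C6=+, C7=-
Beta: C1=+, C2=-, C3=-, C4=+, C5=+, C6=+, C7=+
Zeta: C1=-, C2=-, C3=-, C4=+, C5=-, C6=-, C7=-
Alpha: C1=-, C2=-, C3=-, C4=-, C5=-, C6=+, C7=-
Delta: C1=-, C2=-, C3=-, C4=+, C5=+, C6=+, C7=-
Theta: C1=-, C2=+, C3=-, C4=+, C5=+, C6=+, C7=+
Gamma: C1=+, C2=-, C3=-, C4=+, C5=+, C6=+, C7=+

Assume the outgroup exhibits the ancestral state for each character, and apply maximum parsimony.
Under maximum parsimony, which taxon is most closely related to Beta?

Character polarity is set by the outgroup: the derived state is whichever differs from the outgroup's state, so for C3, C6 the derived state is '-', and for the remaining characters it is '+'.
C1 (derived state '+') is shared by Beta and Gamma — a synapomorphy uniting that clade.
C2: derived state '+' in Theta only — an autapomorphy, so it tells us nothing about relationships among taxa.
All ingroup taxa share the derived state '-' for C3; it defines the ingroup but does not resolve relationships within it.
C4: derived state '+' in Beta, Delta, Gamma, Theta, and Zeta only — synapomorphy for {Beta, Delta, Gamma, Theta, Zeta}.
Only Beta, Delta, Gamma, and Theta show the derived state '+' for C5, supporting them as a clade.
C6 (derived state '-') is unique to Zeta (autapomorphy; uninformative for grouping).
C7: derived state '+' in Beta, Gamma, and Theta only — synapomorphy for {Beta, Gamma, Theta}.
Most parsimonious ingroup topology: (Alpha,((((Gamma,Beta),Theta),Delta),Zeta)).
Beta and Gamma form a cherry on this tree, so they are sister taxa.

Gamma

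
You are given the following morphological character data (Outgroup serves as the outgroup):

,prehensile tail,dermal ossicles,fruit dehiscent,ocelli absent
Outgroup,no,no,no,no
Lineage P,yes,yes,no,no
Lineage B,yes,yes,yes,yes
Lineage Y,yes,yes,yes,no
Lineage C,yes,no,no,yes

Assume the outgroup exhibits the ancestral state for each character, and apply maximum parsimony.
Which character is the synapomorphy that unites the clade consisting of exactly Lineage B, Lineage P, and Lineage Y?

The outgroup has state 'no' for every character, so 'yes' is the derived state throughout.
prehensile tail (derived state 'yes') is shared by all ingroup taxa — unites the whole ingroup.
dermal ossicles (derived state 'yes') is shared by Lineage B, Lineage P, and Lineage Y — a synapomorphy uniting that clade.
fruit dehiscent (derived state 'yes') is shared by Lineage B and Lineage Y — a synapomorphy uniting that clade.
ocelli absent (state 'yes') occurs in Lineage B and Lineage C but conflicts with the nesting implied by the other characters — most parsimoniously interpreted as homoplasy.
Most parsimonious ingroup topology: ((Lineage P,(Lineage B,Lineage Y)),Lineage C).
The clade {Lineage B, Lineage P, Lineage Y} is supported by dermal ossicles: its derived state 'yes' occurs in exactly those taxa and in no other taxon (including the outgroup).

dermal ossicles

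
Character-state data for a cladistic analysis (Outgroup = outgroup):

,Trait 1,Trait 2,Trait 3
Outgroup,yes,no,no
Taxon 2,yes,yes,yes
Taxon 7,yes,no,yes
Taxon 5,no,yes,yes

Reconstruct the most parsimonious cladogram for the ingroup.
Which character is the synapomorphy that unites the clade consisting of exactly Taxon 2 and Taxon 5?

Character polarity is set by the outgroup: the derived state is whichever differs from the outgroup's state, so for Trait 1 the derived state is 'no', and for the remaining characters it is 'yes'.
Trait 1 (derived state 'no') is unique to Taxon 5 (autapomorphy; uninformative for grouping).
Trait 2: derived state 'yes' in Taxon 2 and Taxon 5 only — synapomorphy for {Taxon 2, Taxon 5}.
Trait 3 (derived state 'yes') is shared by all ingroup taxa — unites the whole ingroup.
Most parsimonious ingroup topology: ((Taxon 2,Taxon 5),Taxon 7).
The clade {Taxon 2, Taxon 5} is supported by Trait 2: its derived state 'yes' occurs in exactly those taxa and in no other taxon (including the outgroup).

Trait 2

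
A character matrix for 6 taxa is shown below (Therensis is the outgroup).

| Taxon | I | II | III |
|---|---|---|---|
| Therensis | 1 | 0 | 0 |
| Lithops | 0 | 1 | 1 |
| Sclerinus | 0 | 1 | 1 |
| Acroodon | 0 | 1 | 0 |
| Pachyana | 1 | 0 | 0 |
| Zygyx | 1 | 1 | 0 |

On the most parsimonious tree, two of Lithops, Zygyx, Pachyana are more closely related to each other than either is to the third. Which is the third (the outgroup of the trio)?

Pachyana

Character polarity is set by the outgroup: the derived state is whichever differs from the outgroup's state, so for I the derived state is '0', and for the remaining characters it is '1'.
I: derived state '0' in Acroodon, Lithops, and Sclerinus only — synapomorphy for {Acroodon, Lithops, Sclerinus}.
II (derived state '1') is shared by Acroodon, Lithops, Sclerinus, and Zygyx — a synapomorphy uniting that clade.
III: derived state '1' in Lithops and Sclerinus only — synapomorphy for {Lithops, Sclerinus}.
Most parsimonious ingroup topology: ((((Lithops,Sclerinus),Acroodon),Zygyx),Pachyana).
Zygyx and Lithops share a more recent common ancestor with each other than either does with Pachyana, so Pachyana is the least closely related of the three.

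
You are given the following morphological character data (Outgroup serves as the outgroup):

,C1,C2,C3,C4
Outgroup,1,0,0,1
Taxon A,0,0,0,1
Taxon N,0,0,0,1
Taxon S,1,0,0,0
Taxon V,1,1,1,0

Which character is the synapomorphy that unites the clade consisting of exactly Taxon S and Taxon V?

C4

Character polarity is set by the outgroup: the derived state is whichever differs from the outgroup's state, so for C1, C4 the derived state is '0', and for the remaining characters it is '1'.
Only Taxon A and Taxon N show the derived state '0' for C1, supporting them as a clade.
C2: derived state '1' in Taxon V only — an autapomorphy, so it tells us nothing about relationships among taxa.
C3: derived state '1' in Taxon V only — an autapomorphy, so it tells us nothing about relationships among taxa.
C4: derived state '0' in Taxon S and Taxon V only — synapomorphy for {Taxon S, Taxon V}.
Most parsimonious ingroup topology: ((Taxon A,Taxon N),(Taxon S,Taxon V)).
The clade {Taxon S, Taxon V} is supported by C4: its derived state '0' occurs in exactly those taxa and in no other taxon (including the outgroup).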